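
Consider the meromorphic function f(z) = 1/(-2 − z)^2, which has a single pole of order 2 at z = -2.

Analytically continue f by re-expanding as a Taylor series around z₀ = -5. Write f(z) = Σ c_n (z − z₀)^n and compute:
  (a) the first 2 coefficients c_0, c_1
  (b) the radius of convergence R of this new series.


Let w = z − z₀, so z = z₀ + w.
Then -2 − z = -2 − (z₀ + w) = (-2 − z₀) − w = 3 − w.
f(z) = 1/(3 − w)^2 = (1/(3)^2) · (1 − w/(3))^{−2}.
By the binomial series (1−u)^{−2} = Σ_{n≥0} C(n+1, 1) u^n for |u|<1, with u = w/(3):
  c_n = C(n+1, 1) / (3)^(n+2).
  c_0 = 1/(3)^2 = 1/9.
  c_1 = 2/(3)^3 = 2/27.
The series is valid for |w/d| < 1, i.e. |z − z₀| < |d|.
Radius of convergence: R = |-2 − z₀| = |3| = 3 (distance from z₀ to the singularity z = -2).

c_0 = 1/9, c_1 = 2/27; R = 3.


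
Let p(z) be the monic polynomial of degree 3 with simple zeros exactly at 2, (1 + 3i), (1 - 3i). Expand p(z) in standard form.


The polynomial is p(z) = ∏_{α ∈ S} (z − α), where S = {2, (1 + 3i), (1 - 3i)}.
Expanding the product yields: p(z) = z^3 -4·z^2 + 14·z -20.
Note conjugate pairs combine to real quadratics: (z − (1+3i))(z − (1−3i)) = z² − 2z + 10.
The resulting polynomial has degree 3 and real coefficients as required.

p(z) = z^3 -4·z^2 + 14·z -20.


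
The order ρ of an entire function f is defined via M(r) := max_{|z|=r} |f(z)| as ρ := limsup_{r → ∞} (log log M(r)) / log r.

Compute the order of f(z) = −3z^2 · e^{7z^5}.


M(r) = max_{|z|=r} |-3|·|z|^2·|e^{7z^5}| = 3·r^2 · e^{7r^5} (the factors attain their maxima compatibly on |z|=r). Then log M(r) = log 3 + 2·log r + 7r^5, dominated by the last term, so log log M(r) ~ 5·log r. The polynomial factor -3z^2 contributes only a log r term and does not affect the order. ρ = 5.
Therefore ρ = 5.

Order ρ = 5.


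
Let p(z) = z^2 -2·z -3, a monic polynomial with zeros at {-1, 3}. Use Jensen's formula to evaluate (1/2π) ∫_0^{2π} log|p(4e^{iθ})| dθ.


Zeros: -1, 3; r = 4.
Inside |z| < r: -1, 3. Outside (|z| ≥ r): ∅.
p(0) = -3, so log|p(0)| = log(3) = 1.0986.
Apply Jensen: I(r) = log|p(0)| + Σ_k log(r/|z_k|), summed over zeros inside |z| < r.
  log(r/|z_k|) for z_k = -1: log(4/1) = 1.3863
  log(r/|z_k|) for z_k = 3: log(4/3) = 0.2877
Sum over inside zeros: 1.6740.
I(r) = log|p(0)| + (inside sum) = 1.0986 + 1.6740 = 2.7726.
Closed form (all zeros inside, monic): I(r) = n·log(r) = 2·log(4) = 2.7726. ✓

I(r) ≈ 2.7726.


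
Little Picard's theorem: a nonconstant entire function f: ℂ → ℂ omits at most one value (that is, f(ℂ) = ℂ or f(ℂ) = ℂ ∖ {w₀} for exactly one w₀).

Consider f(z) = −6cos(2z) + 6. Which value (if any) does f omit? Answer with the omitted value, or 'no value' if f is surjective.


Little Picard bounds the complement of f(ℂ) to at most one point.
cos is entire and surjective onto ℂ: for every w ∈ ℂ, cos(ζ) = w has a solution ζ ∈ ℂ (e.g., via the complex inverse arccos). With ζ = 2z this gives z = ζ/(2). Then -6·cos(2z) takes every value in -6·ℂ = ℂ, and adding 6 is a bijection of ℂ. So f is surjective and omits no value. (Note: only on the real line is cos bounded by [−1, 1].)

Omitted value: no value.


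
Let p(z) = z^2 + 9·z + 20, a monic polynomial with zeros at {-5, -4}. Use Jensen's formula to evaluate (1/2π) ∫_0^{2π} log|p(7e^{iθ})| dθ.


Zeros: -5, -4; r = 7.
Inside |z| < r: -5, -4. Outside (|z| ≥ r): ∅.
p(0) = 20, so log|p(0)| = log(20) = 2.9957.
Apply Jensen: I(r) = log|p(0)| + Σ_k log(r/|z_k|), summed over zeros inside |z| < r.
  log(r/|z_k|) for z_k = -5: log(7/5) = 0.3365
  log(r/|z_k|) for z_k = -4: log(7/4) = 0.5596
Sum over inside zeros: 0.8961.
I(r) = log|p(0)| + (inside sum) = 2.9957 + 0.8961 = 3.8918.
Closed form (all zeros inside, monic): I(r) = n·log(r) = 2·log(7) = 3.8918. ✓

I(r) ≈ 3.8918.


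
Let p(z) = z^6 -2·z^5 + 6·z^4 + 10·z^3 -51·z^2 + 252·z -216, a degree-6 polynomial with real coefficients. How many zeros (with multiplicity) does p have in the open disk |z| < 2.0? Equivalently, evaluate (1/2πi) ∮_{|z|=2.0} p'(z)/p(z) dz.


The zeros of p are: -3, (0 + 3i), (0 - 3i), (2 + 2i), (2 - 2i), 1.
Their magnitudes are: 3, 3, 3, 2.828, 2.828, 1.
Zeros with |z| < R = 2.0: 1.
Count = 1.
By the argument principle, (1/2πi) ∮_{|z|=R} p'(z)/p(z) dz equals exactly this count.

Number of zeros inside |z| < 2.0: 1.


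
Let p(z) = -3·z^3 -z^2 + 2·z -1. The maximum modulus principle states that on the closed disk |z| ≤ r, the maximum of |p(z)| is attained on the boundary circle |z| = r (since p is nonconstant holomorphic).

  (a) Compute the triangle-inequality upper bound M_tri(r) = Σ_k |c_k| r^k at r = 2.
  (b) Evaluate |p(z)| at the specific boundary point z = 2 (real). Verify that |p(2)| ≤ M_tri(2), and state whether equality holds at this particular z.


Coefficients: c_0 = -1, c_1 = 2, c_2 = -1, c_3 = -3. Radius r = 2.
Part (a). Triangle bound: M_tri(r) = Σ_k |c_k| r^k
  = |-1|·2^0 + |2|·2^1 + |-1|·2^2 + |-3|·2^3
  = 1 + 4 + 4 + 24 = 33.
This bounds M(r) := max_{|z|=r} |p(z)| from above; equality holds iff all terms c_k z^k can be made to align in phase at a single z on |z|=r.
Part (b). At z = 2 (real, on the circle |z| = r):
  p(2) = (-1)·2^0 + (2)·2^1 + (-1)·2^2 + (-3)·2^3 = -25.
  |p(2)| = 25.
Check: |p(2)| = 25 ≤ 33 = M_tri(2). ✓ Equality does not hold at z = 2 (the coefficients have mixed signs, so the terms do not all align in phase there).

M_tri(2) = 33; |p(2)| = 25; equality at z=2: no.


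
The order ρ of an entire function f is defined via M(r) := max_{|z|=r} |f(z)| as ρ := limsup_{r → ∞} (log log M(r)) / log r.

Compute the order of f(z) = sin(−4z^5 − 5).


Write sin(w) = (e^{iw} ± e^{−iw})/(2 or 2i), so |sin(w)| ≤ e^{|w|}. With w = −4z^5 − 5, |w| ≤ 4r^5 + 5 on |z|=r, giving M(r) ≤ e^{4r^5 + 5} and ρ ≤ 5. For the lower bound, choose z on |z|=r with -4z^5 purely imaginary of modulus 4r^5; then |sin(−4z^5 − 5)| grows like e^{4r^5}/2, so ρ ≥ 5. Hence ρ = 5.
Therefore ρ = 5.

Order ρ = 5.


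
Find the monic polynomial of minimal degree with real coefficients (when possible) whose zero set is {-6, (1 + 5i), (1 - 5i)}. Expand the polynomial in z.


The polynomial is p(z) = ∏_{α ∈ S} (z − α), where S = {-6, (1 + 5i), (1 - 5i)}.
Expanding the product yields: p(z) = z^3 + 4·z^2 + 14·z + 156.
Note conjugate pairs combine to real quadratics: (z − (1+5i))(z − (1−5i)) = z² − 2z + 26.
The resulting polynomial has degree 3 and real coefficients as required.

p(z) = z^3 + 4·z^2 + 14·z + 156.


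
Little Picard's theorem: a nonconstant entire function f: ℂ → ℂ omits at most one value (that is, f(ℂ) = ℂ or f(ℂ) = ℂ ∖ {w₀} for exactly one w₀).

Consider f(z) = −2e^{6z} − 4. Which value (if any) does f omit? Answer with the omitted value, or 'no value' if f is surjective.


Little Picard bounds the complement of f(ℂ) to at most one point.
e^{6z} is never zero on ℂ, so -2·e^{6z} takes every value in ℂ ∖ {0}. Adding -4 shifts the range to ℂ ∖ {-4}. Thus f omits exactly the value -4.

Omitted value: -4.


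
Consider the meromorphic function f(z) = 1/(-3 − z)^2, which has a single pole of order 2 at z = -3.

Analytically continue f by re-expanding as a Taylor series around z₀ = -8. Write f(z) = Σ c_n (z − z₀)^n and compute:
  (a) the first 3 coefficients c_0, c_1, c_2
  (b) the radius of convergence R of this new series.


Let w = z − z₀, so z = z₀ + w.
Then -3 − z = -3 − (z₀ + w) = (-3 − z₀) − w = 5 − w.
f(z) = 1/(5 − w)^2 = (1/(5)^2) · (1 − w/(5))^{−2}.
By the binomial series (1−u)^{−2} = Σ_{n≥0} C(n+1, 1) u^n for |u|<1, with u = w/(5):
  c_n = C(n+1, 1) / (5)^(n+2).
  c_0 = 1/(5)^2 = 1/25.
  c_1 = 2/(5)^3 = 2/125.
  c_2 = 3/(5)^4 = 3/625.
The series is valid for |w/d| < 1, i.e. |z − z₀| < |d|.
Radius of convergence: R = |-3 − z₀| = |5| = 5 (distance from z₀ to the singularity z = -3).

c_0 = 1/25, c_1 = 2/125, c_2 = 3/625; R = 5.


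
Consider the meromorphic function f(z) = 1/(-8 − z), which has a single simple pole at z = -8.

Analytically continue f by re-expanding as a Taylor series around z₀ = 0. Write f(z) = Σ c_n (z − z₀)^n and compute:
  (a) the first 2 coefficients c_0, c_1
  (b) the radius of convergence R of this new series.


Let w = z − z₀, so z = z₀ + w.
Then -8 − z = -8 − (z₀ + w) = (-8 − z₀) − w = -8 − w.
f(z) = 1/(-8 − w) = (1/(-8)) · 1/(1 − w/(-8)) = Σ_{n≥0} w^n / (-8)^(n+1).
So c_n = 1/(-8)^(n+1):
  c_0 = 1/(-8)^1 = -1/8.
  c_1 = 1/(-8)^2 = 1/64.
The series is valid for |w/d| < 1, i.e. |z − z₀| < |d|.
Radius of convergence: R = |-8 − z₀| = |-8| = 8 (distance from z₀ to the singularity z = -8).

c_0 = -1/8, c_1 = 1/64; R = 8.


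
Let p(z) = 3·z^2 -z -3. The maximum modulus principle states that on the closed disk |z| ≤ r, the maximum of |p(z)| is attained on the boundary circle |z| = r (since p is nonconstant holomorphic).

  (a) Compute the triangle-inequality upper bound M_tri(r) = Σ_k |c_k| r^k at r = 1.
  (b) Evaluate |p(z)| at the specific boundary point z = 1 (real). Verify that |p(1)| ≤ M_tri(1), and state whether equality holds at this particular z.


Coefficients: c_0 = -3, c_1 = -1, c_2 = 3. Radius r = 1.
Part (a). Triangle bound: M_tri(r) = Σ_k |c_k| r^k
  = |-3|·1^0 + |-1|·1^1 + |3|·1^2
  = 3 + 1 + 3 = 7.
This bounds M(r) := max_{|z|=r} |p(z)| from above; equality holds iff all terms c_k z^k can be made to align in phase at a single z on |z|=r.
Part (b). At z = 1 (real, on the circle |z| = r):
  p(1) = (-3)·1^0 + (-1)·1^1 + (3)·1^2 = -1.
  |p(1)| = 1.
Check: |p(1)| = 1 ≤ 7 = M_tri(1). ✓ Equality does not hold at z = 1 (the coefficients have mixed signs, so the terms do not all align in phase there).

M_tri(1) = 7; |p(1)| = 1; equality at z=1: no.


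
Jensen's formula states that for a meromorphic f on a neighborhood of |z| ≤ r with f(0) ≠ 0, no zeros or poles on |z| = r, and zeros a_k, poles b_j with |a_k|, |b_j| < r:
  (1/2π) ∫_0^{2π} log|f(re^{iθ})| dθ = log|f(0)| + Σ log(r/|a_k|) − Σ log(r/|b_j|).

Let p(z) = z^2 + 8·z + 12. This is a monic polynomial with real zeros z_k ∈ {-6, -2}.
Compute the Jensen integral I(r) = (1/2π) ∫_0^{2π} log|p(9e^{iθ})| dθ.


Zeros: -6, -2; r = 9.
Inside |z| < r: -6, -2. Outside (|z| ≥ r): ∅.
p(0) = 12, so log|p(0)| = log(12) = 2.4849.
Apply Jensen: I(r) = log|p(0)| + Σ_k log(r/|z_k|), summed over zeros inside |z| < r.
  log(r/|z_k|) for z_k = -6: log(9/6) = 0.4055
  log(r/|z_k|) for z_k = -2: log(9/2) = 1.5041
Sum over inside zeros: 1.9095.
I(r) = log|p(0)| + (inside sum) = 2.4849 + 1.9095 = 4.3944.
Closed form (all zeros inside, monic): I(r) = n·log(r) = 2·log(9) = 4.3944. ✓

I(r) ≈ 4.3944.


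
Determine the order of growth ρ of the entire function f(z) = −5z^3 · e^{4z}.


M(r) = max_{|z|=r} |-5|·|z|^3·|e^{4z}| = 5·r^3 · e^{4r^1} (the factors attain their maxima compatibly on |z|=r). Then log M(r) = log 5 + 3·log r + 4r^1, dominated by the last term, so log log M(r) ~ 1·log r. The polynomial factor -5z^3 contributes only a log r term and does not affect the order. ρ = 1.
Therefore ρ = 1.

Order ρ = 1.


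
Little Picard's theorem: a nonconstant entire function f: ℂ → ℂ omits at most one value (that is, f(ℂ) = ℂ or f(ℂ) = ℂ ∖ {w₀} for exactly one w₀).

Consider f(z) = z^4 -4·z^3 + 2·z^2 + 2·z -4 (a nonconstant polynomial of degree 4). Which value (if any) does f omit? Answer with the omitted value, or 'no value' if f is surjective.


Little Picard bounds the complement of f(ℂ) to at most one point.
For every w ∈ ℂ, the equation p(z) − w = 0 is a nonconstant polynomial in z and hence has at least one root by the fundamental theorem of algebra. So p is surjective onto ℂ, omitting no value.

Omitted value: no value.


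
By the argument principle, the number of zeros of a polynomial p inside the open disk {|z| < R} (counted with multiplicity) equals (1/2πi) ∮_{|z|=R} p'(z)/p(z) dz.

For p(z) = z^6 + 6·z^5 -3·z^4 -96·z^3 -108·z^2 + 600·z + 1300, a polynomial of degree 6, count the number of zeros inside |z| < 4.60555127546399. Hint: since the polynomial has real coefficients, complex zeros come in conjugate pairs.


The zeros of p are: (-3 + 1i), (-3 - 1i), (3 + 1i), (3 - 1i), (-3 + 2i), (-3 - 2i).
Their magnitudes are: 3.162, 3.162, 3.162, 3.162, 3.606, 3.606.
Zeros with |z| < R = 4.60555127546399: (-3 + 1i), (-3 - 1i), (3 + 1i), (3 - 1i), (-3 + 2i), (-3 - 2i).
Count = 6.
By the argument principle, (1/2πi) ∮_{|z|=R} p'(z)/p(z) dz equals exactly this count.

Number of zeros inside |z| < 4.60555127546399: 6.


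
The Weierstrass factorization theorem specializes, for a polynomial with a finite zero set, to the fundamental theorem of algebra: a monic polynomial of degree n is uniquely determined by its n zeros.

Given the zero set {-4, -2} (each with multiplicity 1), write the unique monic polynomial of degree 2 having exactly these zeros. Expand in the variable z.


The polynomial is p(z) = ∏_{α ∈ S} (z − α), where S = {-4, -2}.
Expanding the product yields: p(z) = z^2 + 6·z + 8.
The resulting polynomial has degree 2 and real coefficients as required.

p(z) = z^2 + 6·z + 8.


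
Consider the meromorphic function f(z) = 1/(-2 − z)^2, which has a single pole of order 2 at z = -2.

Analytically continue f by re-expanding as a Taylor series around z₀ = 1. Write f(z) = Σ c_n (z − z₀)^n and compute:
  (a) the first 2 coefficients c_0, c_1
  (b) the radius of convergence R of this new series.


Let w = z − z₀, so z = z₀ + w.
Then -2 − z = -2 − (z₀ + w) = (-2 − z₀) − w = -3 − w.
f(z) = 1/(-3 − w)^2 = (1/(-3)^2) · (1 − w/(-3))^{−2}.
By the binomial series (1−u)^{−2} = Σ_{n≥0} C(n+1, 1) u^n for |u|<1, with u = w/(-3):
  c_n = C(n+1, 1) / (-3)^(n+2).
  c_0 = 1/(-3)^2 = 1/9.
  c_1 = 2/(-3)^3 = -2/27.
The series is valid for |w/d| < 1, i.e. |z − z₀| < |d|.
Radius of convergence: R = |-2 − z₀| = |-3| = 3 (distance from z₀ to the singularity z = -2).

c_0 = 1/9, c_1 = -2/27; R = 3.


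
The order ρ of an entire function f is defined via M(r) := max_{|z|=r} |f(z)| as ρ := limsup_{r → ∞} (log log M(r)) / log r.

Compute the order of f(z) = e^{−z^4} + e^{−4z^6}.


Each summand is entire of order 4 and 6 respectively (as in the single-exponential case). The order of a sum is at most the max of the orders, so ρ ≤ 6. For the lower bound: on |z|=r choose arg z so that -4z^6 is real positive; then |e^{-4z^6}| = e^{4r^6} while |e^{-1z^4}| ≤ e^{1r^4} = o(e^{4r^6}). So |f| ≥ e^{4r^6}(1 − o(1)) and ρ ≥ 6. Hence ρ = max(4, 6) = 6.
Therefore ρ = 6.

Order ρ = 6.


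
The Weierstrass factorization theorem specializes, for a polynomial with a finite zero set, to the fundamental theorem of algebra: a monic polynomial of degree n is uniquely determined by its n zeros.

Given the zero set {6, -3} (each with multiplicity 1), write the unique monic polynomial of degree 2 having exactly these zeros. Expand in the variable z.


The polynomial is p(z) = ∏_{α ∈ S} (z − α), where S = {6, -3}.
Expanding the product yields: p(z) = z^2 -3·z -18.
The resulting polynomial has degree 2 and real coefficients as required.

p(z) = z^2 -3·z -18.


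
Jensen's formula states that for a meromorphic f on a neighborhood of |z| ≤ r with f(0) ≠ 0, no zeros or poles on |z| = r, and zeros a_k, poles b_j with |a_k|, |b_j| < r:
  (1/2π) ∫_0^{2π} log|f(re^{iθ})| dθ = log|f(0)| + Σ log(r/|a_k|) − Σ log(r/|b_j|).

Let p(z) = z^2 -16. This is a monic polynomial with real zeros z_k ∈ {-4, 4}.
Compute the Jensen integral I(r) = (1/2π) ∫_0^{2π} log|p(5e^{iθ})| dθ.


Zeros: -4, 4; r = 5.
Inside |z| < r: -4, 4. Outside (|z| ≥ r): ∅.
p(0) = -16, so log|p(0)| = log(16) = 2.7726.
Apply Jensen: I(r) = log|p(0)| + Σ_k log(r/|z_k|), summed over zeros inside |z| < r.
  log(r/|z_k|) for z_k = -4: log(5/4) = 0.2231
  log(r/|z_k|) for z_k = 4: log(5/4) = 0.2231
Sum over inside zeros: 0.4463.
I(r) = log|p(0)| + (inside sum) = 2.7726 + 0.4463 = 3.2189.
Closed form (all zeros inside, monic): I(r) = n·log(r) = 2·log(5) = 3.2189. ✓

I(r) ≈ 3.2189.


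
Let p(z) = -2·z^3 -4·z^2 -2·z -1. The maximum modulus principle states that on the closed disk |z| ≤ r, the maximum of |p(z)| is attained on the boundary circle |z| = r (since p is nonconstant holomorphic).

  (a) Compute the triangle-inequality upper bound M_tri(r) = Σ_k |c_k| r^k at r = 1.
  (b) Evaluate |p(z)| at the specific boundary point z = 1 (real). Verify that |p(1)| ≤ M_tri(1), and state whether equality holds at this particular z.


Coefficients: c_0 = -1, c_1 = -2, c_2 = -4, c_3 = -2. Radius r = 1.
Part (a). Triangle bound: M_tri(r) = Σ_k |c_k| r^k
  = |-1|·1^0 + |-2|·1^1 + |-4|·1^2 + |-2|·1^3
  = 1 + 2 + 4 + 2 = 9.
This bounds M(r) := max_{|z|=r} |p(z)| from above; equality holds iff all terms c_k z^k can be made to align in phase at a single z on |z|=r.
Part (b). At z = 1 (real, on the circle |z| = r):
  p(1) = (-1)·1^0 + (-2)·1^1 + (-4)·1^2 + (-2)·1^3 = -9.
  |p(1)| = 9.
Since all nonzero coefficients share the same sign, |p(1)| = 9 = M_tri(1); the triangle bound is attained at z = 1, so in fact M(r) = 9.

M_tri(1) = 9; |p(1)| = 9; equality at z=1: yes.


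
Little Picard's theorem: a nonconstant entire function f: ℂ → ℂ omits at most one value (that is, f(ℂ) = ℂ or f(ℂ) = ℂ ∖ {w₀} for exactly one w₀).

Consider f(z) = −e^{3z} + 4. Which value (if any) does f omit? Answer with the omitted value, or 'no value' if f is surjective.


Little Picard bounds the complement of f(ℂ) to at most one point.
e^{3z} is never zero on ℂ, so -1·e^{3z} takes every value in ℂ ∖ {0}. Adding 4 shifts the range to ℂ ∖ {4}. Thus f omits exactly the value 4.

Omitted value: 4.


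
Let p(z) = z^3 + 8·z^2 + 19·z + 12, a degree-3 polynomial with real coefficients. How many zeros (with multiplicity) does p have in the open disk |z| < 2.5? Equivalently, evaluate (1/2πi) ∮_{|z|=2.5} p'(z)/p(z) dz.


The zeros of p are: -3, -1, -4.
Their magnitudes are: 3, 1, 4.
Zeros with |z| < R = 2.5: -1.
Count = 1.
By the argument principle, (1/2πi) ∮_{|z|=R} p'(z)/p(z) dz equals exactly this count.

Number of zeros inside |z| < 2.5: 1.


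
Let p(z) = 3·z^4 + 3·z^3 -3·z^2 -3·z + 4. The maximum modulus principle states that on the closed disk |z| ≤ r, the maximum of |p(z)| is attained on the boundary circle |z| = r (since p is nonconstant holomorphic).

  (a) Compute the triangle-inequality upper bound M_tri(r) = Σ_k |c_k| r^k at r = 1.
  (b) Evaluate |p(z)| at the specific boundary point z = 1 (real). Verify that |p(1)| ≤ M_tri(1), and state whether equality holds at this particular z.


Coefficients: c_0 = 4, c_1 = -3, c_2 = -3, c_3 = 3, c_4 = 3. Radius r = 1.
Part (a). Triangle bound: M_tri(r) = Σ_k |c_k| r^k
  = |4|·1^0 + |-3|·1^1 + |-3|·1^2 + |3|·1^3 + |3|·1^4
  = 4 + 3 + 3 + 3 + 3 = 16.
This bounds M(r) := max_{|z|=r} |p(z)| from above; equality holds iff all terms c_k z^k can be made to align in phase at a single z on |z|=r.
Part (b). At z = 1 (real, on the circle |z| = r):
  p(1) = (4)·1^0 + (-3)·1^1 + (-3)·1^2 + (3)·1^3 + (3)·1^4 = 4.
  |p(1)| = 4.
Check: |p(1)| = 4 ≤ 16 = M_tri(1). ✓ Equality does not hold at z = 1 (the coefficients have mixed signs, so the terms do not all align in phase there).

M_tri(1) = 16; |p(1)| = 4; equality at z=1: no.


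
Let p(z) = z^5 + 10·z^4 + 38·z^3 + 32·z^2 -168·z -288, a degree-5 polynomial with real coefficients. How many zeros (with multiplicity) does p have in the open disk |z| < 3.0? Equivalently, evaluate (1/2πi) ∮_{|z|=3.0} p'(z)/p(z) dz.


The zeros of p are: 2, -2, -4, (-3 + 3i), (-3 - 3i).
Their magnitudes are: 2, 2, 4, 4.243, 4.243.
Zeros with |z| < R = 3.0: 2, -2.
Count = 2.
By the argument principle, (1/2πi) ∮_{|z|=R} p'(z)/p(z) dz equals exactly this count.

Number of zeros inside |z| < 3.0: 2.


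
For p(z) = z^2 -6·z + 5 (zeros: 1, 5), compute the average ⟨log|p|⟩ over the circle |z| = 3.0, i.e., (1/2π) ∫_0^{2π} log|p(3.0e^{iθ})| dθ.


Zeros: 1, 5; r = 3.0.
Inside |z| < r: 1. Outside (|z| ≥ r): 5.
p(0) = 5, so log|p(0)| = log(5) = 1.6094.
Apply Jensen: I(r) = log|p(0)| + Σ_k log(r/|z_k|), summed over zeros inside |z| < r.
  log(r/|z_k|) for z_k = 1: log(3.0/1) = 1.0986
  Outside zeros (5) contribute nothing to the Jensen sum.
Sum over inside zeros: 1.0986.
I(r) = log|p(0)| + (inside sum) = 1.6094 + 1.0986 = 2.7081.
Note: since some zeros are outside |z| ≤ r, the simplified n·log(r) form does NOT apply — only the inside zeros contribute.

I(r) ≈ 2.7081.


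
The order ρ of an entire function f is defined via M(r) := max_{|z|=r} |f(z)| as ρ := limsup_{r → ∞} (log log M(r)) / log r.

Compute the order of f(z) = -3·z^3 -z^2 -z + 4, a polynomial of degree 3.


|f(z)| ≤ Σ|c_k|·r^k = O(r^3) as r → ∞. Polynomial growth is O(e^{r^ε}) for every ε > 0 (since r^3/e^{r^ε} → 0), so ρ ≤ ε for all ε > 0, i.e. ρ = 0. Every nonconstant polynomial has order 0.
Therefore ρ = 0.

Order ρ = 0.


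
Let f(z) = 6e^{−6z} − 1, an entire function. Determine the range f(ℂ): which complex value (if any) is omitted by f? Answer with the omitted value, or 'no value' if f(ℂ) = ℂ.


Little Picard bounds the complement of f(ℂ) to at most one point.
e^{−6z} is never zero on ℂ, so 6·e^{−6z} takes every value in ℂ ∖ {0}. Adding -1 shifts the range to ℂ ∖ {-1}. Thus f omits exactly the value -1.

Omitted value: -1.


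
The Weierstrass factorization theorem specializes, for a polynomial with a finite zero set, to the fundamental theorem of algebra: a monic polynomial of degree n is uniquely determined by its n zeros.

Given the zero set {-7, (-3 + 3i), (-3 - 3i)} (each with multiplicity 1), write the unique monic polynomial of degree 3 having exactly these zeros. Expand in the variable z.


The polynomial is p(z) = ∏_{α ∈ S} (z − α), where S = {-7, (-3 + 3i), (-3 - 3i)}.
Expanding the product yields: p(z) = z^3 + 13·z^2 + 60·z + 126.
Note conjugate pairs combine to real quadratics: (z − (-3+3i))(z − (-3−3i)) = z² + 6z + 18.
The resulting polynomial has degree 3 and real coefficients as required.

p(z) = z^3 + 13·z^2 + 60·z + 126.


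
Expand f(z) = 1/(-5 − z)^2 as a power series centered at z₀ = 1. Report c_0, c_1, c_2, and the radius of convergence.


Let w = z − z₀, so z = z₀ + w.
Then -5 − z = -5 − (z₀ + w) = (-5 − z₀) − w = -6 − w.
f(z) = 1/(-6 − w)^2 = (1/(-6)^2) · (1 − w/(-6))^{−2}.
By the binomial series (1−u)^{−2} = Σ_{n≥0} C(n+1, 1) u^n for |u|<1, with u = w/(-6):
  c_n = C(n+1, 1) / (-6)^(n+2).
  c_0 = 1/(-6)^2 = 1/36.
  c_1 = 2/(-6)^3 = -1/108.
  c_2 = 3/(-6)^4 = 1/432.
The series is valid for |w/d| < 1, i.e. |z − z₀| < |d|.
Radius of convergence: R = |-5 − z₀| = |-6| = 6 (distance from z₀ to the singularity z = -5).

c_0 = 1/36, c_1 = -1/108, c_2 = 1/432; R = 6.


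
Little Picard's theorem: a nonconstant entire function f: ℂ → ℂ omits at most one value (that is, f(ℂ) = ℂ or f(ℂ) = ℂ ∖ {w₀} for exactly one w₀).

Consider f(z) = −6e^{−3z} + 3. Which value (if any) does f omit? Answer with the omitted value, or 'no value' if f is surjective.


Little Picard bounds the complement of f(ℂ) to at most one point.
e^{−3z} is never zero on ℂ, so -6·e^{−3z} takes every value in ℂ ∖ {0}. Adding 3 shifts the range to ℂ ∖ {3}. Thus f omits exactly the value 3.

Omitted value: 3.


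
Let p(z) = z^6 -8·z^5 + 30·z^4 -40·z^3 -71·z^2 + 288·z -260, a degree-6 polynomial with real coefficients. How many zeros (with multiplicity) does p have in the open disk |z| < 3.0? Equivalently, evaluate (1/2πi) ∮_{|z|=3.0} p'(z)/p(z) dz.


The zeros of p are: -2, (2 + 3i), (2 - 3i), (2 + 1i), (2 - 1i), 2.
Their magnitudes are: 2, 3.606, 3.606, 2.236, 2.236, 2.
Zeros with |z| < R = 3.0: -2, (2 + 1i), (2 - 1i), 2.
Count = 4.
By the argument principle, (1/2πi) ∮_{|z|=R} p'(z)/p(z) dz equals exactly this count.

Number of zeros inside |z| < 3.0: 4.


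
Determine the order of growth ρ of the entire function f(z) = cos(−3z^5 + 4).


Write cos(w) = (e^{iw} ± e^{−iw})/(2 or 2i), so |cos(w)| ≤ e^{|w|}. With w = −3z^5 + 4, |w| ≤ 3r^5 + 4 on |z|=r, giving M(r) ≤ e^{3r^5 + 4} and ρ ≤ 5. For the lower bound, choose z on |z|=r with -3z^5 purely imaginary of modulus 3r^5; then |cos(−3z^5 + 4)| grows like e^{3r^5}/2, so ρ ≥ 5. Hence ρ = 5.
Therefore ρ = 5.

Order ρ = 5.


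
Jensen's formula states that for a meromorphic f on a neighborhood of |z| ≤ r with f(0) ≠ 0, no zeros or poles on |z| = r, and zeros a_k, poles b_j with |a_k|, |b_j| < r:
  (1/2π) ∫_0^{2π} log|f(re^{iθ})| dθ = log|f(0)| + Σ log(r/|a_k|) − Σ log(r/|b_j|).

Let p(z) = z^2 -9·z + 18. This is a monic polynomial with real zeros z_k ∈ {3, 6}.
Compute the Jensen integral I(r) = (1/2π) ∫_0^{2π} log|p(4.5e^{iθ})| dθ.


Zeros: 3, 6; r = 4.5.
Inside |z| < r: 3. Outside (|z| ≥ r): 6.
p(0) = 18, so log|p(0)| = log(18) = 2.8904.
Apply Jensen: I(r) = log|p(0)| + Σ_k log(r/|z_k|), summed over zeros inside |z| < r.
  log(r/|z_k|) for z_k = 3: log(4.5/3) = 0.4055
  Outside zeros (6) contribute nothing to the Jensen sum.
Sum over inside zeros: 0.4055.
I(r) = log|p(0)| + (inside sum) = 2.8904 + 0.4055 = 3.2958.
Note: since some zeros are outside |z| ≤ r, the simplified n·log(r) form does NOT apply — only the inside zeros contribute.

I(r) ≈ 3.2958.


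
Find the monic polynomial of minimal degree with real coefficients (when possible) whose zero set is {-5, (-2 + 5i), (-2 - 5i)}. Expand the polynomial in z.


The polynomial is p(z) = ∏_{α ∈ S} (z − α), where S = {-5, (-2 + 5i), (-2 - 5i)}.
Expanding the product yields: p(z) = z^3 + 9·z^2 + 49·z + 145.
Note conjugate pairs combine to real quadratics: (z − (-2+5i))(z − (-2−5i)) = z² + 4z + 29.
The resulting polynomial has degree 3 and real coefficients as required.

p(z) = z^3 + 9·z^2 + 49·z + 145.


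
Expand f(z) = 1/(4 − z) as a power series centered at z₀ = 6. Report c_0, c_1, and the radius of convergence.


Let w = z − z₀, so z = z₀ + w.
Then 4 − z = 4 − (z₀ + w) = (4 − z₀) − w = -2 − w.
f(z) = 1/(-2 − w) = (1/(-2)) · 1/(1 − w/(-2)) = Σ_{n≥0} w^n / (-2)^(n+1).
So c_n = 1/(-2)^(n+1):
  c_0 = 1/(-2)^1 = -1/2.
  c_1 = 1/(-2)^2 = 1/4.
The series is valid for |w/d| < 1, i.e. |z − z₀| < |d|.
Radius of convergence: R = |4 − z₀| = |-2| = 2 (distance from z₀ to the singularity z = 4).

c_0 = -1/2, c_1 = 1/4; R = 2.


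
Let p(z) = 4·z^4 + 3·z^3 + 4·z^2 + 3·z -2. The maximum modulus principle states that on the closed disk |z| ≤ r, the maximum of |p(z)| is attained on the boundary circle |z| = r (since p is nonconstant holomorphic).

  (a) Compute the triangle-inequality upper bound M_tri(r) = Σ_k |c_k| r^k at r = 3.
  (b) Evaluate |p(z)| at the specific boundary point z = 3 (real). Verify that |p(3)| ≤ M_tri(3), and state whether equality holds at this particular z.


Coefficients: c_0 = -2, c_1 = 3, c_2 = 4, c_3 = 3, c_4 = 4. Radius r = 3.
Part (a). Triangle bound: M_tri(r) = Σ_k |c_k| r^k
  = |-2|·3^0 + |3|·3^1 + |4|·3^2 + |3|·3^3 + |4|·3^4
  = 2 + 9 + 36 + 81 + 324 = 452.
This bounds M(r) := max_{|z|=r} |p(z)| from above; equality holds iff all terms c_k z^k can be made to align in phase at a single z on |z|=r.
Part (b). At z = 3 (real, on the circle |z| = r):
  p(3) = (-2)·3^0 + (3)·3^1 + (4)·3^2 + (3)·3^3 + (4)·3^4 = 448.
  |p(3)| = 448.
Check: |p(3)| = 448 ≤ 452 = M_tri(3). ✓ Equality does not hold at z = 3 (the coefficients have mixed signs, so the terms do not all align in phase there).

M_tri(3) = 452; |p(3)| = 448; equality at z=3: no.


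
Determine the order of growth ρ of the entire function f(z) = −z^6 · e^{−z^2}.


M(r) = max_{|z|=r} |-1|·|z|^6·|e^{−z^2}| = 1·r^6 · e^{1r^2} (the factors attain their maxima compatibly on |z|=r). Then log M(r) = log 1 + 6·log r + 1r^2, dominated by the last term, so log log M(r) ~ 2·log r. The polynomial factor -1z^6 contributes only a log r term and does not affect the order. ρ = 2.
Therefore ρ = 2.

Order ρ = 2.


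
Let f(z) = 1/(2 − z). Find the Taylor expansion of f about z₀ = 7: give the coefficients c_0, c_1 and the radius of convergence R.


Let w = z − z₀, so z = z₀ + w.
Then 2 − z = 2 − (z₀ + w) = (2 − z₀) − w = -5 − w.
f(z) = 1/(-5 − w) = (1/(-5)) · 1/(1 − w/(-5)) = Σ_{n≥0} w^n / (-5)^(n+1).
So c_n = 1/(-5)^(n+1):
  c_0 = 1/(-5)^1 = -1/5.
  c_1 = 1/(-5)^2 = 1/25.
The series is valid for |w/d| < 1, i.e. |z − z₀| < |d|.
Radius of convergence: R = |2 − z₀| = |-5| = 5 (distance from z₀ to the singularity z = 2).

c_0 = -1/5, c_1 = 1/25; R = 5.


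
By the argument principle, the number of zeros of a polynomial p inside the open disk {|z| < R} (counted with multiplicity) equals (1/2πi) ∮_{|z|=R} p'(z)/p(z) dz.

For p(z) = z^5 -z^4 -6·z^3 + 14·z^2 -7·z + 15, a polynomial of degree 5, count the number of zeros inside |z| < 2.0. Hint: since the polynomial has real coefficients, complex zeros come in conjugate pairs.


The zeros of p are: -3, (2 + 1i), (2 - 1i), (0 + 1i), (0 - 1i).
Their magnitudes are: 3, 2.236, 2.236, 1, 1.
Zeros with |z| < R = 2.0: (0 + 1i), (0 - 1i).
Count = 2.
By the argument principle, (1/2πi) ∮_{|z|=R} p'(z)/p(z) dz equals exactly this count.

Number of zeros inside |z| < 2.0: 2.


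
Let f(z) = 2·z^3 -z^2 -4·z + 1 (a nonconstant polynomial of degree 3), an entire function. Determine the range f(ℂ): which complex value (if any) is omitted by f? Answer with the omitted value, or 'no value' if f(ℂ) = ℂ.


Little Picard bounds the complement of f(ℂ) to at most one point.
For every w ∈ ℂ, the equation p(z) − w = 0 is a nonconstant polynomial in z and hence has at least one root by the fundamental theorem of algebra. So p is surjective onto ℂ, omitting no value.

Omitted value: no value.


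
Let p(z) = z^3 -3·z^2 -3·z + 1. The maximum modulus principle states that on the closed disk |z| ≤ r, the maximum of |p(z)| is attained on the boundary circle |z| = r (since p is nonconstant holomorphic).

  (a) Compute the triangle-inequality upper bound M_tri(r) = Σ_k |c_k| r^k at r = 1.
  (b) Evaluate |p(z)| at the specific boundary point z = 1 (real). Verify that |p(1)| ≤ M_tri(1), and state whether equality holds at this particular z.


Coefficients: c_0 = 1, c_1 = -3, c_2 = -3, c_3 = 1. Radius r = 1.
Part (a). Triangle bound: M_tri(r) = Σ_k |c_k| r^k
  = |1|·1^0 + |-3|·1^1 + |-3|·1^2 + |1|·1^3
  = 1 + 3 + 3 + 1 = 8.
This bounds M(r) := max_{|z|=r} |p(z)| from above; equality holds iff all terms c_k z^k can be made to align in phase at a single z on |z|=r.
Part (b). At z = 1 (real, on the circle |z| = r):
  p(1) = (1)·1^0 + (-3)·1^1 + (-3)·1^2 + (1)·1^3 = -4.
  |p(1)| = 4.
Check: |p(1)| = 4 ≤ 8 = M_tri(1). ✓ Equality does not hold at z = 1 (the coefficients have mixed signs, so the terms do not all align in phase there).

M_tri(1) = 8; |p(1)| = 4; equality at z=1: no.


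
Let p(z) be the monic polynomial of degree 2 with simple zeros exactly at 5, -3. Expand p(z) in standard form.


The polynomial is p(z) = ∏_{α ∈ S} (z − α), where S = {5, -3}.
Expanding the product yields: p(z) = z^2 -2·z -15.
The resulting polynomial has degree 2 and real coefficients as required.

p(z) = z^2 -2·z -15.


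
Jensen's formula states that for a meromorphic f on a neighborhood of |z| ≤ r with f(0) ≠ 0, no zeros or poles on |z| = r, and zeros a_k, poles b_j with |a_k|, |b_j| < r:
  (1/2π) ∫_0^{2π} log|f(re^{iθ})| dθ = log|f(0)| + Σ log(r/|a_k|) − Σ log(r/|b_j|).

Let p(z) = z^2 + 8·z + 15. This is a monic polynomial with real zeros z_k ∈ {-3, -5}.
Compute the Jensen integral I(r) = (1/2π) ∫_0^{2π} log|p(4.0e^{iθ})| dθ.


Zeros: -5, -3; r = 4.0.
Inside |z| < r: -3. Outside (|z| ≥ r): -5.
p(0) = 15, so log|p(0)| = log(15) = 2.7081.
Apply Jensen: I(r) = log|p(0)| + Σ_k log(r/|z_k|), summed over zeros inside |z| < r.
  log(r/|z_k|) for z_k = -3: log(4.0/3) = 0.2877
  Outside zeros (-5) contribute nothing to the Jensen sum.
Sum over inside zeros: 0.2877.
I(r) = log|p(0)| + (inside sum) = 2.7081 + 0.2877 = 2.9957.
Note: since some zeros are outside |z| ≤ r, the simplified n·log(r) form does NOT apply — only the inside zeros contribute.

I(r) ≈ 2.9957.


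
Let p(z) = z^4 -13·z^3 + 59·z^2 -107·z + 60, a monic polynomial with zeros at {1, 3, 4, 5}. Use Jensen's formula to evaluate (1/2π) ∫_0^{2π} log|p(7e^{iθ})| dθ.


Zeros: 1, 3, 4, 5; r = 7.
Inside |z| < r: 1, 3, 4, 5. Outside (|z| ≥ r): ∅.
p(0) = 60, so log|p(0)| = log(60) = 4.0943.
Apply Jensen: I(r) = log|p(0)| + Σ_k log(r/|z_k|), summed over zeros inside |z| < r.
  log(r/|z_k|) for z_k = 1: log(7/1) = 1.9459
  log(r/|z_k|) for z_k = 3: log(7/3) = 0.8473
  log(r/|z_k|) for z_k = 4: log(7/4) = 0.5596
  log(r/|z_k|) for z_k = 5: log(7/5) = 0.3365
Sum over inside zeros: 3.6893.
I(r) = log|p(0)| + (inside sum) = 4.0943 + 3.6893 = 7.7836.
Closed form (all zeros inside, monic): I(r) = n·log(r) = 4·log(7) = 7.7836. ✓

I(r) ≈ 7.7836.


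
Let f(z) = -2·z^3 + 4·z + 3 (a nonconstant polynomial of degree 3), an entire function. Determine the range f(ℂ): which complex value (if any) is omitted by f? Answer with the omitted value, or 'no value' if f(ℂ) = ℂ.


Little Picard bounds the complement of f(ℂ) to at most one point.
For every w ∈ ℂ, the equation p(z) − w = 0 is a nonconstant polynomial in z and hence has at least one root by the fundamental theorem of algebra. So p is surjective onto ℂ, omitting no value.

Omitted value: no value.


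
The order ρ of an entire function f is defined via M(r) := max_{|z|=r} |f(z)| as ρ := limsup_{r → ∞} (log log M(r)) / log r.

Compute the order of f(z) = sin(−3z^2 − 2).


Write sin(w) = (e^{iw} ± e^{−iw})/(2 or 2i), so |sin(w)| ≤ e^{|w|}. With w = −3z^2 − 2, |w| ≤ 3r^2 + 2 on |z|=r, giving M(r) ≤ e^{3r^2 + 2} and ρ ≤ 2. For the lower bound, choose z on |z|=r with -3z^2 purely imaginary of modulus 3r^2; then |sin(−3z^2 − 2)| grows like e^{3r^2}/2, so ρ ≥ 2. Hence ρ = 2.
Therefore ρ = 2.

Order ρ = 2.


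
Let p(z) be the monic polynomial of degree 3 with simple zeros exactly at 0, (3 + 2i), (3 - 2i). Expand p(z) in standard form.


The polynomial is p(z) = ∏_{α ∈ S} (z − α), where S = {0, (3 + 2i), (3 - 2i)}.
Expanding the product yields: p(z) = z^3 -6·z^2 + 13·z.
Note conjugate pairs combine to real quadratics: (z − (3+2i))(z − (3−2i)) = z² − 6z + 13.
The resulting polynomial has degree 3 and real coefficients as required.

p(z) = z^3 -6·z^2 + 13·z.


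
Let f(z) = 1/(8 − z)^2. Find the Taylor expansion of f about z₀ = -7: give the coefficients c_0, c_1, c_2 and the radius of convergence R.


Let w = z − z₀, so z = z₀ + w.
Then 8 − z = 8 − (z₀ + w) = (8 − z₀) − w = 15 − w.
f(z) = 1/(15 − w)^2 = (1/(15)^2) · (1 − w/(15))^{−2}.
By the binomial series (1−u)^{−2} = Σ_{n≥0} C(n+1, 1) u^n for |u|<1, with u = w/(15):
  c_n = C(n+1, 1) / (15)^(n+2).
  c_0 = 1/(15)^2 = 1/225.
  c_1 = 2/(15)^3 = 2/3375.
  c_2 = 3/(15)^4 = 1/16875.
The series is valid for |w/d| < 1, i.e. |z − z₀| < |d|.
Radius of convergence: R = |8 − z₀| = |15| = 15 (distance from z₀ to the singularity z = 8).

c_0 = 1/225, c_1 = 2/3375, c_2 = 1/16875; R = 15.


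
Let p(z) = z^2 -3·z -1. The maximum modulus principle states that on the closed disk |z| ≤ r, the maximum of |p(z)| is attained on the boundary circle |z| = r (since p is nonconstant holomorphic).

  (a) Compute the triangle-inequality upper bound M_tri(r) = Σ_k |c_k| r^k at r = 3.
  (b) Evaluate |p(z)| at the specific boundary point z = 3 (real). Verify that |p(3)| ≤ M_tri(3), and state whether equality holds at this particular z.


Coefficients: c_0 = -1, c_1 = -3, c_2 = 1. Radius r = 3.
Part (a). Triangle bound: M_tri(r) = Σ_k |c_k| r^k
  = |-1|·3^0 + |-3|·3^1 + |1|·3^2
  = 1 + 9 + 9 = 19.
This bounds M(r) := max_{|z|=r} |p(z)| from above; equality holds iff all terms c_k z^k can be made to align in phase at a single z on |z|=r.
Part (b). At z = 3 (real, on the circle |z| = r):
  p(3) = (-1)·3^0 + (-3)·3^1 + (1)·3^2 = -1.
  |p(3)| = 1.
Check: |p(3)| = 1 ≤ 19 = M_tri(3). ✓ Equality does not hold at z = 3 (the coefficients have mixed signs, so the terms do not all align in phase there).

M_tri(3) = 19; |p(3)| = 1; equality at z=3: no.


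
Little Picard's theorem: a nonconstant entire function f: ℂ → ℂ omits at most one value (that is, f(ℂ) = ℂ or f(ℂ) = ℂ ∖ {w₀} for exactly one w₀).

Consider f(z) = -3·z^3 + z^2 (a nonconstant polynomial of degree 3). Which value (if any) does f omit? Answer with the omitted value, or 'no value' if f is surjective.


Little Picard bounds the complement of f(ℂ) to at most one point.
For every w ∈ ℂ, the equation p(z) − w = 0 is a nonconstant polynomial in z and hence has at least one root by the fundamental theorem of algebra. So p is surjective onto ℂ, omitting no value.

Omitted value: no value.


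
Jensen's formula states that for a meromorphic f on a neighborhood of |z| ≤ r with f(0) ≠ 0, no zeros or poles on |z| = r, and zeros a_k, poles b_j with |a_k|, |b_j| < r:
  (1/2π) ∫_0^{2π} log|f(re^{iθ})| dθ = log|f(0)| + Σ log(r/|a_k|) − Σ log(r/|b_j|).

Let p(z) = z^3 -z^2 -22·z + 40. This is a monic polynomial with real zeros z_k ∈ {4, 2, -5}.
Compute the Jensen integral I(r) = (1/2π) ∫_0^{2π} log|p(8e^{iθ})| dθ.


Zeros: -5, 2, 4; r = 8.
Inside |z| < r: -5, 2, 4. Outside (|z| ≥ r): ∅.
p(0) = 40, so log|p(0)| = log(40) = 3.6889.
Apply Jensen: I(r) = log|p(0)| + Σ_k log(r/|z_k|), summed over zeros inside |z| < r.
  log(r/|z_k|) for z_k = 4: log(8/4) = 0.6931
  log(r/|z_k|) for z_k = 2: log(8/2) = 1.3863
  log(r/|z_k|) for z_k = -5: log(8/5) = 0.4700
Sum over inside zeros: 2.5494.
I(r) = log|p(0)| + (inside sum) = 3.6889 + 2.5494 = 6.2383.
Closed form (all zeros inside, monic): I(r) = n·log(r) = 3·log(8) = 6.2383. ✓

I(r) ≈ 6.2383.


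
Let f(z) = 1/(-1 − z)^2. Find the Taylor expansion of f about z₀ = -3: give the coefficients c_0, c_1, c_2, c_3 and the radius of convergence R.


Let w = z − z₀, so z = z₀ + w.
Then -1 − z = -1 − (z₀ + w) = (-1 − z₀) − w = 2 − w.
f(z) = 1/(2 − w)^2 = (1/(2)^2) · (1 − w/(2))^{−2}.
By the binomial series (1−u)^{−2} = Σ_{n≥0} C(n+1, 1) u^n for |u|<1, with u = w/(2):
  c_n = C(n+1, 1) / (2)^(n+2).
  c_0 = 1/(2)^2 = 1/4.
  c_1 = 2/(2)^3 = 1/4.
  c_2 = 3/(2)^4 = 3/16.
  c_3 = 4/(2)^5 = 1/8.
The series is valid for |w/d| < 1, i.e. |z − z₀| < |d|.
Radius of convergence: R = |-1 − z₀| = |2| = 2 (distance from z₀ to the singularity z = -1).

c_0 = 1/4, c_1 = 1/4, c_2 = 3/16, c_3 = 1/8; R = 2.


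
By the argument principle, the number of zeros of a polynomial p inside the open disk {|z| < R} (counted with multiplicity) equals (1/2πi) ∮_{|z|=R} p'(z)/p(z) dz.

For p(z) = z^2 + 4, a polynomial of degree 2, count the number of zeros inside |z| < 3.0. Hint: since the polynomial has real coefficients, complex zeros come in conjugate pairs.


The zeros of p are: (0 + 2i), (0 - 2i).
Their magnitudes are: 2, 2.
Zeros with |z| < R = 3.0: (0 + 2i), (0 - 2i).
Count = 2.
By the argument principle, (1/2πi) ∮_{|z|=R} p'(z)/p(z) dz equals exactly this count.

Number of zeros inside |z| < 3.0: 2.


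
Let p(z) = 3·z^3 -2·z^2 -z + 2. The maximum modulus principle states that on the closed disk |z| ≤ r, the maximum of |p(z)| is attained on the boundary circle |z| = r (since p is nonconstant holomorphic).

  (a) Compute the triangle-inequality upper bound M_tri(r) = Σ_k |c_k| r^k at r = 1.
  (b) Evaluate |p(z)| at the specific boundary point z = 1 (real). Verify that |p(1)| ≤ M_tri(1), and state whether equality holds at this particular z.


Coefficients: c_0 = 2, c_1 = -1, c_2 = -2, c_3 = 3. Radius r = 1.
Part (a). Triangle bound: M_tri(r) = Σ_k |c_k| r^k
  = |2|·1^0 + |-1|·1^1 + |-2|·1^2 + |3|·1^3
  = 2 + 1 + 2 + 3 = 8.
This bounds M(r) := max_{|z|=r} |p(z)| from above; equality holds iff all terms c_k z^k can be made to align in phase at a single z on |z|=r.
Part (b). At z = 1 (real, on the circle |z| = r):
  p(1) = (2)·1^0 + (-1)·1^1 + (-2)·1^2 + (3)·1^3 = 2.
  |p(1)| = 2.
Check: |p(1)| = 2 ≤ 8 = M_tri(1). ✓ Equality does not hold at z = 1 (the coefficients have mixed signs, so the terms do not all align in phase there).

M_tri(1) = 8; |p(1)| = 2; equality at z=1: no.
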